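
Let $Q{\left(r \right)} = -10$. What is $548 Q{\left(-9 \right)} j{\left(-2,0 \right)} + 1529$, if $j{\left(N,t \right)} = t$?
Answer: $1529$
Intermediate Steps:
$548 Q{\left(-9 \right)} j{\left(-2,0 \right)} + 1529 = 548 \left(\left(-10\right) 0\right) + 1529 = 548 \cdot 0 + 1529 = 0 + 1529 = 1529$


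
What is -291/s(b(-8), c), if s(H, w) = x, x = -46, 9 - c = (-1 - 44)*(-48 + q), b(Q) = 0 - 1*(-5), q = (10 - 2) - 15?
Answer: 291/46 ≈ 6.3261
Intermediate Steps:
q = -7 (q = 8 - 15 = -7)
b(Q) = 5 (b(Q) = 0 + 5 = 5)
c = -2466 (c = 9 - (-1 - 44)*(-48 - 7) = 9 - (-45)*(-55) = 9 - 1*2475 = 9 - 2475 = -2466)
s(H, w) = -46
-291/s(b(-8), c) = -291/(-46) = -291*(-1/46) = 291/46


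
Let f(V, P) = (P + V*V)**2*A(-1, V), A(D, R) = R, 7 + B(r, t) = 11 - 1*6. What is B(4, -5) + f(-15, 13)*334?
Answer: -283786442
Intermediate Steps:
B(r, t) = -2 (B(r, t) = -7 + (11 - 1*6) = -7 + (11 - 6) = -7 + 5 = -2)
f(V, P) = V*(P + V**2)**2 (f(V, P) = (P + V*V)**2*V = (P + V**2)**2*V = V*(P + V**2)**2)
B(4, -5) + f(-15, 13)*334 = -2 - 15*(13 + (-15)**2)**2*334 = -2 - 15*(13 + 225)**2*334 = -2 - 15*238**2*334 = -2 - 15*56644*334 = -2 - 849660*334 = -2 - 283786440 = -283786442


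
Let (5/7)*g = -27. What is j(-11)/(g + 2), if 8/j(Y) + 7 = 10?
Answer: -40/537 ≈ -0.074488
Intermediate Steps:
g = -189/5 (g = (7/5)*(-27) = -189/5 ≈ -37.800)
j(Y) = 8/3 (j(Y) = 8/(-7 + 10) = 8/3)
j(-11)/(g + 2) = (8/3)/(-189/5 + 2) = (8/3)/(-179/5) = -5/179*8/3 = -40/537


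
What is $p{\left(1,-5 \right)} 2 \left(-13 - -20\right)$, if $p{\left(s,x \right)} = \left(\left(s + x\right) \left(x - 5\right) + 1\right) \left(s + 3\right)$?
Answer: $2296$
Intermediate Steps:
$p{\left(s,x \right)} = \left(1 + \left(-5 + x\right) \left(s + x\right)\right) \left(3 + s\right)$ ($p{\left(s,x \right)} = \left(\left(s + x\right) \left(-5 + x\right) + 1\right) \left(3 + s\right) = \left(\left(-5 + x\right) \left(s + x\right) + 1\right) \left(3 + s\right) = \left(1 + \left(-5 + x\right) \left(s + x\right)\right) \left(3 + s\right)$)
$p{\left(1,-5 \right)} 2 \left(-13 - -20\right) = \left(3 - -75 - 14 - 5 \cdot 1^{2} + 3 \left(-5\right)^{2} + 1 \left(-5\right)^{2} - 5 \cdot 1^{2} - 2 \left(-5\right)\right) 2 \left(-13 - -20\right) = \left(3 + 75 - 14 - 5 + 3 \cdot 25 + 1 \cdot 25 - 5 + 10\right) 2 \left(-13 + 20\right) = \left(3 + 75 - 14 - 5 + 75 + 25 - 5 + 10\right) 2 \cdot 7 = 164 \cdot 2 \cdot 7 = 328 \cdot 7 = 2296$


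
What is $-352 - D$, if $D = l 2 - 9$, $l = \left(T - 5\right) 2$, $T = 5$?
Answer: $-343$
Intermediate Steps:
$l = 0$ ($l = \left(5 - 5\right) 2 = 0 \cdot 2 = 0$)
$D = -9$ ($D = 0 \cdot 2 - 9 = 0 - 9 = -9$)
$-352 - D = -352 - -9 = -352 + 9 = -343$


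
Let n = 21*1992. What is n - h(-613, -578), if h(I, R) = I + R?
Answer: 43023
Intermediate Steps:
n = 41832
n - h(-613, -578) = 41832 - (-613 - 578) = 41832 - 1*(-1191) = 41832 + 1191 = 43023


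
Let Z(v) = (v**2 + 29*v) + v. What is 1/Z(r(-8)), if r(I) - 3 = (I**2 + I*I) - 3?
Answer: 1/20224 ≈ 4.9446e-5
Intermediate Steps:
r(I) = 2*I**2 (r(I) = 3 + ((I**2 + I*I) - 3) = 3 + ((I**2 + I**2) - 3) = 3 + (2*I**2 - 3) = 3 + (-3 + 2*I**2) = 2*I**2)
Z(v) = v**2 + 30*v
1/Z(r(-8)) = 1/((2*(-8)**2)*(30 + 2*(-8)**2)) = 1/((2*64)*(30 + 2*64)) = 1/(128*(30 + 128)) = 1/(128*158) = 1/20224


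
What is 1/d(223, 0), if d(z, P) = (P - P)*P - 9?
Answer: -1/9 ≈ -0.11111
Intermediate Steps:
d(z, P) = -9 (d(z, P) = 0*P - 9 = 0 - 9 = -9)
1/d(223, 0) = 1/(-9) = -1/9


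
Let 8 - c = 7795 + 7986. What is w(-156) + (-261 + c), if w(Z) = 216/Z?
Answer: -208460/13 ≈ -16035.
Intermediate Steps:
c = -15773 (c = 8 - (7795 + 7986) = 8 - 1*15781 = 8 - 15781 = -15773)
w(-156) + (-261 + c) = 216/(-156) + (-261 - 15773) = 216*(-1/156) - 16034 = -18/13 - 16034 = -208460/13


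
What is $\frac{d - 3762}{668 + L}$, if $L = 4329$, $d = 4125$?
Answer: $\frac{363}{4997} \approx 0.072644$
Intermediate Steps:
$\frac{d - 3762}{668 + L} = \frac{4125 - 3762}{668 + 4329} = \frac{363}{4997}$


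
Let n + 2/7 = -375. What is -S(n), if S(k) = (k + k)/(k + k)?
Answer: -1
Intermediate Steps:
n = -2627/7 (n = -2/7 - 375 = -2627/7 ≈ -375.29)
S(k) = 1 (S(k) = (2*k)/((2*k)) = (2*k)*(1/(2*k)) = 1)
-S(n) = -1*1 = -1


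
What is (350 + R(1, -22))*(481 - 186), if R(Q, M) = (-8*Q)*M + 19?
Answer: 160775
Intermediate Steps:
R(Q, M) = 19 - 8*M*Q (R(Q, M) = -8*M*Q + 19 = 19 - 8*M*Q)
(350 + R(1, -22))*(481 - 186) = (350 + (19 - 8*(-22)*1))*(481 - 186) = (350 + (19 + 176))*295 = (350 + 195)*295 = 545*295 = 160775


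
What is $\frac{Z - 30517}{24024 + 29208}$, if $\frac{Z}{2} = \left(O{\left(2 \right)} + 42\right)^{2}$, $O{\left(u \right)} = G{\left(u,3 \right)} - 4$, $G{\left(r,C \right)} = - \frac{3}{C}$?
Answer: $- \frac{27779}{53232} \approx -0.52185$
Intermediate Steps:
$O{\left(u \right)} = -5$ ($O{\left(u \right)} = - \frac{3}{3} - 4 = \left(-3\right) \frac{1}{3} - 4 = -1 - 4 = -5$)
$Z = 2738$ ($Z = 2 \left(-5 + 42\right)^{2} = 2 \cdot 37^{2} = 2 \cdot 1369 = 2738$)
$\frac{Z - 30517}{24024 + 29208} = \frac{2738 - 30517}{24024 + 29208} = - \frac{27779}{53232}$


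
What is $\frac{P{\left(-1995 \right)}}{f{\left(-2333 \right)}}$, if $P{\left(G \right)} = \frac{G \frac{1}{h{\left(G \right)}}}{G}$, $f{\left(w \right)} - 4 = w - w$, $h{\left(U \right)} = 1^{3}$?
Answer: $\frac{1}{4} \approx 0.25$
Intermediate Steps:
$h{\left(U \right)} = 1$
$f{\left(w \right)} = 4$ ($f{\left(w \right)} = 4 + \left(w - w\right) = 4 + 0 = 4$)
$P{\left(G \right)} = 1$ ($P{\left(G \right)} = \frac{G 1^{-1}}{G} = \frac{G 1}{G} = \frac{G}{G} = 1$)
$\frac{P{\left(-1995 \right)}}{f{\left(-2333 \right)}} = 1 \cdot \frac{1}{4} = \frac{1}{4}$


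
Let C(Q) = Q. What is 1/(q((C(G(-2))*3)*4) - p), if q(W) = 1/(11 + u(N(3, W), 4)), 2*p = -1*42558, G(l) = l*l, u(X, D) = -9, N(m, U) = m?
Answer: 2/42559 ≈ 4.6994e-5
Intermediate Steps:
G(l) = l²
p = -21279 (p = (-1*42558)/2 = (½)*(-42558) = -21279)
q(W) = ½ (q(W) = 1/(11 - 9) = 1/2 = ½)
1/(q((C(G(-2))*3)*4) - p) = 1/(½ - 1*(-21279)) = 1/(½ + 21279) = 1/(42559/2) = 2/42559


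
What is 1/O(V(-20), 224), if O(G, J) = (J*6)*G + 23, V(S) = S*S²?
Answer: -1/10751977 ≈ -9.3006e-8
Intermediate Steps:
V(S) = S³
O(G, J) = 23 + 6*G*J (O(G, J) = (6*J)*G + 23 = 6*G*J + 23 = 23 + 6*G*J)
1/O(V(-20), 224) = 1/(23 + 6*(-20)³*224) = 1/(23 + 6*(-8000)*224) = 1/(23 - 10752000) = 1/(-10751977) = -1/10751977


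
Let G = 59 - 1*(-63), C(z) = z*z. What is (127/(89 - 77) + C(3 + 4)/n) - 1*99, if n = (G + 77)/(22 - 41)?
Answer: -222311/2388 ≈ -93.095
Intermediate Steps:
C(z) = z²
G = 122 (G = 59 + 63 = 122)
n = -199/19 (n = (122 + 77)/(22 - 41) = 199/(-19) = 199*(-1/19) = -199/19 ≈ -10.474)
(127/(89 - 77) + C(3 + 4)/n) - 1*99 = (127/(89 - 77) + (3 + 4)²/(-199/19)) - 1*99 = (127/12 + 7²*(-19/199)) - 99 = (127*(1/12) + 49*(-19/199)) - 99 = (127/12 - 931/199) - 99 = 14101/2388 - 99 = -222311/2388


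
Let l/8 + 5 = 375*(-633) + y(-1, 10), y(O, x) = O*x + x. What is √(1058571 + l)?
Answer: I*√840469 ≈ 916.77*I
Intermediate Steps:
y(O, x) = x + O*x
l = -1899040 (l = -40 + 8*(375*(-633) + 10*(1 - 1)) = -40 + 8*(-237375 + 10*0) = -40 + 8*(-237375 + 0) = -40 + 8*(-237375) = -40 - 1899000 = -1899040)
√(1058571 + l) = √(1058571 - 1899040) = √(-840469) = I*√840469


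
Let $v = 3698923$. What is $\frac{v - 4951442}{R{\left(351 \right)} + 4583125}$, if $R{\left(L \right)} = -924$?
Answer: $- \frac{1252519}{4582201} \approx -0.27334$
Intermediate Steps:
$\frac{v - 4951442}{R{\left(351 \right)} + 4583125} = \frac{3698923 - 4951442}{-924 + 4583125} = - \frac{1252519}{4582201}$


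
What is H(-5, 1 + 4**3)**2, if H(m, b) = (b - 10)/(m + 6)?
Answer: 3025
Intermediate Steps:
H(m, b) = (-10 + b)/(6 + m)
H(-5, 1 + 4**3)**2 = ((-10 + (1 + 4**3))/(6 - 5))**2 = ((-10 + (1 + 64))/1)**2 = (1*(-10 + 65))**2 = (1*55)**2 = 55**2 = 3025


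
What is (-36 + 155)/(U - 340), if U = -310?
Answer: -119/650 ≈ -0.18308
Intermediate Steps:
(-36 + 155)/(U - 340) = (-36 + 155)/(-310 - 340) = 119/(-650) = 119*(-1/650) = -119/650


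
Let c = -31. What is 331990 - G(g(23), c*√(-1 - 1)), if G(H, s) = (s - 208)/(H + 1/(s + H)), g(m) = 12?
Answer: 98869459224/297793 + 762476*I*√2/297793 ≈ 3.3201e+5 + 3.621*I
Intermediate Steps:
G(H, s) = (-208 + s)/(H + 1/(H + s))
331990 - G(g(23), c*√(-1 - 1)) = 331990 - ((-31*√(-1 - 1))² - 208*12 - (-6448)*√(-1 - 1) + 12*(-31*√(-1 - 1)))/(1 + 12² + 12*(-31*√(-1 - 1))) = 331990 - ((-31*I*√2)² - 2496 - (-6448)*√(-2) + 12*(-31*I*√2))/(1 + 144 + 12*(-31*I*√2)) = 331990 - ((-31*I*√2)² - 2496 - (-6448)*I*√2 + 12*(-31*I*√2))/(1 + 144 + 12*(-31*I*√2)) = 331990 - (-1922 - 2496 + 6448*I*√2 - 372*I*√2)/(1 + 144 - 372*I*√2) = 331990 - (-4418 + 6076*I*√2)/(145 - 372*I*√2)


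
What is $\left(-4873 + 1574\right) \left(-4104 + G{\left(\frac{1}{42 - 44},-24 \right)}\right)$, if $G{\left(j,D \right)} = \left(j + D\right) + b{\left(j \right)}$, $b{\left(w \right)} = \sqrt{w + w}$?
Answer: $\frac{27239843}{2} - 3299 i \approx 1.362 \cdot 10^{7} - 3299.0 i$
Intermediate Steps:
$b{\left(w \right)} = \sqrt{2} \sqrt{w}$ ($b{\left(w \right)} = \sqrt{2 w} = \sqrt{2} \sqrt{w}$)
$G{\left(j,D \right)} = D + j + \sqrt{2} \sqrt{j}$ ($G{\left(j,D \right)} = \left(j + D\right) + \sqrt{2} \sqrt{j} = \left(D + j\right) + \sqrt{2} \sqrt{j} = D + j + \sqrt{2} \sqrt{j}$)
$\left(-4873 + 1574\right) \left(-4104 + G{\left(\frac{1}{42 - 44},-24 \right)}\right) = \left(-4873 + 1574\right) \left(-4104 + \left(-24 + \frac{1}{42 - 44} + \sqrt{2} \sqrt{\frac{1}{42 - 44}}\right)\right) = - 3299 \left(-4104 + \left(-24 + \frac{1}{-2} + \sqrt{2} \sqrt{\frac{1}{-2}}\right)\right) = - 3299 \left(-4104 - \left(\frac{49}{2} - \sqrt{2} \sqrt{- \frac{1}{2}}\right)\right) = - 3299 \left(-4104 - \left(\frac{49}{2} - \sqrt{2} \frac{i \sqrt{2}}{2}\right)\right) = - 3299 \left(-4104 - \left(\frac{49}{2} - i\right)\right) = - 3299 \left(- \frac{8257}{2} + i\right) = \frac{27239843}{2} - 3299 i$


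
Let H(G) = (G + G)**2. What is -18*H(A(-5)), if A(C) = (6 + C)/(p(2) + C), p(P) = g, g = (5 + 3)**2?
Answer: -72/3481 ≈ -0.020684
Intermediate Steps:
g = 64 (g = 8**2 = 64)
p(P) = 64
A(C) = (6 + C)/(64 + C)
H(G) = 4*G**2 (H(G) = (2*G)**2 = 4*G**2)
-18*H(A(-5)) = -72*((6 - 5)/(64 - 5))**2 = -72*(1/59)**2 = -72/3481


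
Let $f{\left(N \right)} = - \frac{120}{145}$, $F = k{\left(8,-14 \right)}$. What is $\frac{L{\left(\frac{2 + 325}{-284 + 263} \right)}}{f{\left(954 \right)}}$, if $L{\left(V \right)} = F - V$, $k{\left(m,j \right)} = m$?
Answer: $- \frac{1595}{56} \approx -28.482$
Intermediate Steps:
$F = 8$
$L{\left(V \right)} = 8 - V$
$f{\left(N \right)} = - \frac{24}{29}$ ($f{\left(N \right)} = \left(-120\right) \frac{1}{145} = - \frac{24}{29}$)
$\frac{L{\left(\frac{2 + 325}{-284 + 263} \right)}}{f{\left(954 \right)}} = \frac{8 - \frac{2 + 325}{-284 + 263}}{- \frac{24}{29}} = \left(8 - \frac{327}{-21}\right) \left(- \frac{29}{24}\right) = \left(8 - 327 \left(- \frac{1}{21}\right)\right) \left(- \frac{29}{24}\right) = \left(8 - - \frac{109}{7}\right) \left(- \frac{29}{24}\right) = \left(8 + \frac{109}{7}\right) \left(- \frac{29}{24}\right) = \frac{165}{7} \left(- \frac{29}{24}\right) = - \frac{1595}{56}$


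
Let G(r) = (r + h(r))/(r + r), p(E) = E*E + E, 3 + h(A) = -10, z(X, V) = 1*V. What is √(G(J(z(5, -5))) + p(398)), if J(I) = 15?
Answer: √35730465/15 ≈ 398.50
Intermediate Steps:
z(X, V) = V
h(A) = -13 (h(A) = -3 - 10 = -13)
p(E) = E + E² (p(E) = E² + E = E + E²)
G(r) = (-13 + r)/(2*r) (G(r) = (r - 13)/(r + r) = (-13 + r)/((2*r)) = (-13 + r)*(1/(2*r)) = (-13 + r)/(2*r))
√(G(J(z(5, -5))) + p(398)) = √((½)*(-13 + 15)/15 + 398*(1 + 398)) = √((½)*(1/15)*2 + 398*399) = √(1/15 + 158802) = √(2382031/15) = √35730465/15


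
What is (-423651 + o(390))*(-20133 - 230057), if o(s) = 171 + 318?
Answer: 105870900780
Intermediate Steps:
o(s) = 489
(-423651 + o(390))*(-20133 - 230057) = (-423651 + 489)*(-20133 - 230057) = -423162*(-250190) = 105870900780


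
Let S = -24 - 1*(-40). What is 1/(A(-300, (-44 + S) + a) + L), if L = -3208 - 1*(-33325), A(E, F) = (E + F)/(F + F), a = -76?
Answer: 52/1566185 ≈ 3.3202e-5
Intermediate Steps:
S = 16 (S = -24 + 40 = 16)
A(E, F) = (E + F)/(2*F) (A(E, F) = (E + F)/((2*F)) = (E + F)*(1/(2*F)) = (E + F)/(2*F))
L = 30117 (L = -3208 + 33325 = 30117)
1/(A(-300, (-44 + S) + a) + L) = 1/((-300 + ((-44 + 16) - 76))/(2*((-44 + 16) - 76)) + 30117) = 1/((-300 + (-28 - 76))/(2*(-28 - 76)) + 30117) = 1/((½)*(-300 - 104)/(-104) + 30117) = 1/((½)*(-1/104)*(-404) + 30117) = 1/(101/52 + 30117) = 1/(1566185/52) = 52/1566185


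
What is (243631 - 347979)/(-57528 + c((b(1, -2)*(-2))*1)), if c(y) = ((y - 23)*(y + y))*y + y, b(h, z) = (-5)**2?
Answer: 52174/211289 ≈ 0.24693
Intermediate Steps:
b(h, z) = 25
c(y) = y + 2*y**2*(-23 + y) (c(y) = ((-23 + y)*(2*y))*y + y = (2*y*(-23 + y))*y + y = 2*y**2*(-23 + y) + y = y + 2*y**2*(-23 + y))
(243631 - 347979)/(-57528 + c((b(1, -2)*(-2))*1)) = (243631 - 347979)/(-57528 + ((25*(-2))*1)*(1 - 46*25*(-2) + 2*((25*(-2))*1)**2)) = -104348/(-57528 + (-50*1)*(1 - (-2300) + 2*(-50*1)**2)) = -104348/(-57528 - 50*(1 - 46*(-50) + 2*(-50)**2)) = -104348/(-57528 - 50*(1 + 2300 + 2*2500)) = -104348/(-57528 - 50*(1 + 2300 + 5000)) = -104348/(-57528 - 50*7301) = -104348/(-57528 - 365050) = -104348/(-422578) = -104348*(-1/422578) = 52174/211289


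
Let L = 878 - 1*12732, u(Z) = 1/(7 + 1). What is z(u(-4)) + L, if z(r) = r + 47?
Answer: -94455/8 ≈ -11807.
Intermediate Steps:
u(Z) = ⅛ (u(Z) = 1/8 = ⅛)
z(r) = 47 + r
L = -11854 (L = 878 - 12732 = -11854)
z(u(-4)) + L = (47 + ⅛) - 11854 = 377/8 - 11854 = -94455/8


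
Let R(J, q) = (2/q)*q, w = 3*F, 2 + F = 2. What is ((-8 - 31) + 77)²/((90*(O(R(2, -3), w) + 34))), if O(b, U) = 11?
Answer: 722/2025 ≈ 0.35654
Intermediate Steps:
F = 0 (F = -2 + 2 = 0)
w = 0 (w = 3*0 = 0)
R(J, q) = 2
((-8 - 31) + 77)²/((90*(O(R(2, -3), w) + 34))) = ((-8 - 31) + 77)²/((90*(11 + 34))) = (-39 + 77)²/((90*45)) = 38²/4050 = 1444*(1/4050) = 722/2025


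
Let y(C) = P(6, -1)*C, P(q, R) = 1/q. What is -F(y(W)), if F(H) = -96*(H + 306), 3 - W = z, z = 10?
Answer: 29264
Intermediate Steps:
W = -7 (W = 3 - 1*10 = 3 - 10 = -7)
y(C) = C/6
F(H) = -29376 - 96*H (F(H) = -96*(306 + H) = -29376 - 96*H)
-F(y(W)) = -(-29376 - 16*(-7)) = -(-29376 - 96*(-7/6)) = -(-29376 + 112) = -1*(-29264) = 29264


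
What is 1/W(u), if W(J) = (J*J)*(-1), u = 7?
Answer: -1/49 ≈ -0.020408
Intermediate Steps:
W(J) = -J² (W(J) = J²*(-1) = -J²)
1/W(u) = 1/(-1*7²) = 1/(-1*49) = 1/(-49) = -1/49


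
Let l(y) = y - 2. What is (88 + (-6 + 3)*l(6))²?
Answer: 5776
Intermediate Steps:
l(y) = -2 + y
(88 + (-6 + 3)*l(6))² = (88 + (-6 + 3)*(-2 + 6))² = (88 - 3*4)² = (88 - 12)² = 76² = 5776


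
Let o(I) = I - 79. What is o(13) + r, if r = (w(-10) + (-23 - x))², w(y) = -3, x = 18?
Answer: 1870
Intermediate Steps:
o(I) = -79 + I
r = 1936 (r = (-3 + (-23 - 1*18))² = (-3 + (-23 - 18))² = (-3 - 41)² = (-44)² = 1936)
o(13) + r = (-79 + 13) + 1936 = -66 + 1936 = 1870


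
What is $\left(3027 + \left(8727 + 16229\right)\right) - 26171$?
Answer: $1812$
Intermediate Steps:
$\left(3027 + \left(8727 + 16229\right)\right) - 26171 = \left(3027 + 24956\right) - 26171 = 27983 - 26171 = 1812$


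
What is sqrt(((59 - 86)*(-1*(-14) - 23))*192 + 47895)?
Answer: sqrt(94551) ≈ 307.49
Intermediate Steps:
sqrt(((59 - 86)*(-1*(-14) - 23))*192 + 47895) = sqrt(-27*(14 - 23)*192 + 47895) = sqrt(-27*(-9)*192 + 47895) = sqrt(243*192 + 47895) = sqrt(46656 + 47895) = sqrt(94551)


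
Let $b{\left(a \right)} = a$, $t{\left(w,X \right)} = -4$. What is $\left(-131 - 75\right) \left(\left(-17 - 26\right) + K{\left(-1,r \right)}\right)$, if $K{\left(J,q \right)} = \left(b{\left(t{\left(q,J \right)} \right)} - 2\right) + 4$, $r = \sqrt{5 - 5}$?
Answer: $9270$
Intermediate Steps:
$r = 0$ ($r = \sqrt{0} = 0$)
$K{\left(J,q \right)} = -2$ ($K{\left(J,q \right)} = \left(-4 - 2\right) + 4 = -6 + 4 = -2$)
$\left(-131 - 75\right) \left(\left(-17 - 26\right) + K{\left(-1,r \right)}\right) = \left(-131 - 75\right) \left(\left(-17 - 26\right) - 2\right) = - 206 \left(-43 - 2\right) = \left(-206\right) \left(-45\right) = 9270$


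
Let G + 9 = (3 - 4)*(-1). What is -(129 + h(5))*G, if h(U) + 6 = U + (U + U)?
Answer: 1104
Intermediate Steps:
h(U) = -6 + 3*U (h(U) = -6 + (U + (U + U)) = -6 + (U + 2*U) = -6 + 3*U)
G = -8 (G = -9 + (3 - 4)*(-1) = -9 - 1*(-1) = -9 + 1 = -8)
-(129 + h(5))*G = -(129 + (-6 + 3*5))*(-8) = -(129 + (-6 + 15))*(-8) = -(129 + 9)*(-8) = -138*(-8) = -1*(-1104) = 1104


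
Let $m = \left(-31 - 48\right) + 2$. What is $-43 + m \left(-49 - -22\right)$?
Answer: $2036$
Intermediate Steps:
$m = -77$ ($m = -79 + 2 = -77$)
$-43 + m \left(-49 - -22\right) = -43 - 77 \left(-49 - -22\right) = -43 - 77 \left(-49 + 22\right) = -43 - -2079 = -43 + 2079 = 2036$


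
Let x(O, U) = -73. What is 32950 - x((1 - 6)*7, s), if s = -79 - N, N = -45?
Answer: 33023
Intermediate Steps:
s = -34 (s = -79 - 1*(-45) = -79 + 45 = -34)
32950 - x((1 - 6)*7, s) = 32950 - 1*(-73) = 32950 + 73 = 33023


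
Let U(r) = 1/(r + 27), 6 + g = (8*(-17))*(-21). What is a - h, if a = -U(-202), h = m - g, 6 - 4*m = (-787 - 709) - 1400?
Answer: 743577/350 ≈ 2124.5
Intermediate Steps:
m = 1451/2 (m = 3/2 - ((-787 - 709) - 1400)/4 = 3/2 - (-1496 - 1400)/4 = 3/2 - ¼*(-2896) = 3/2 + 724 = 1451/2 ≈ 725.50)
g = 2850 (g = -6 + (8*(-17))*(-21) = -6 - 136*(-21) = -6 + 2856 = 2850)
U(r) = 1/(27 + r)
h = -4249/2 (h = 1451/2 - 1*2850 = 1451/2 - 2850 = -4249/2 ≈ -2124.5)
a = 1/175 (a = -1/(27 - 202) = -1/(-175) = -1*(-1/175) = 1/175 ≈ 0.0057143)
a - h = 1/175 - 1*(-4249/2) = 1/175 + 4249/2 = 743577/350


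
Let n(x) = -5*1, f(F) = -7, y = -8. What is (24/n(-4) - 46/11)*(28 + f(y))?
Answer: -10374/55 ≈ -188.62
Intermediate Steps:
n(x) = -5
(24/n(-4) - 46/11)*(28 + f(y)) = (24/(-5) - 46/11)*(28 - 7) = (24*(-⅕) - 46*1/11)*21 = (-24/5 - 46/11)*21 = -494/55*21 = -10374/55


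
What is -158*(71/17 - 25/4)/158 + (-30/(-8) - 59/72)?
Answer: 6125/1224 ≈ 5.0041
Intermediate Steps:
-158*(71/17 - 25/4)/158 + (-30/(-8) - 59/72) = -158*(71*(1/17) - 25*¼)/158 + (-30*(-⅛) - 59*1/72) = -158*(71/17 - 25/4)/158 + (15/4 - 59/72) = -(-11139)/(34*158) + 211/72 = -158*(-141/10744) + 211/72 = 141/68 + 211/72 = 6125/1224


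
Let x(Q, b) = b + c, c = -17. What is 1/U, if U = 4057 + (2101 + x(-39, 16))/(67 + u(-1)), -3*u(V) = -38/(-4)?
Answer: 383/1566431 ≈ 0.00024450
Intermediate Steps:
x(Q, b) = -17 + b (x(Q, b) = b - 17 = -17 + b)
u(V) = -19/6 (u(V) = -(-38)/(3*(-4)) = -(-38)*(-1)/(3*4) = -1/3*19/2 = -19/6)
U = 1566431/383 (U = 4057 + (2101 + (-17 + 16))/(67 - 19/6) = 4057 + (2101 - 1)/(383/6) = 4057 + 2100*(6/383) = 4057 + 12600/383 = 1566431/383 ≈ 4089.9)
1/U = 1/(1566431/383) = 383/1566431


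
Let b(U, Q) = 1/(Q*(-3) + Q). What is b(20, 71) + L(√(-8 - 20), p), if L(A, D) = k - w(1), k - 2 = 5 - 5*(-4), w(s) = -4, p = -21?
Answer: 4401/142 ≈ 30.993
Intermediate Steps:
k = 27 (k = 2 + (5 - 5*(-4)) = 2 + (5 + 20) = 2 + 25 = 27)
b(U, Q) = -1/(2*Q) (b(U, Q) = 1/(-3*Q + Q) = 1/(-2*Q) = -1/(2*Q))
L(A, D) = 31 (L(A, D) = 27 - 1*(-4) = 27 + 4 = 31)
b(20, 71) + L(√(-8 - 20), p) = -½/71 + 31 = -½*1/71 + 31 = -1/142 + 31 = 4401/142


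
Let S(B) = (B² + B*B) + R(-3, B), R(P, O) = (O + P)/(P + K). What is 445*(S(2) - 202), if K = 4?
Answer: -86775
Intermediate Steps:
R(P, O) = (O + P)/(4 + P) (R(P, O) = (O + P)/(P + 4) = (O + P)/(4 + P))
S(B) = -3 + B + 2*B² (S(B) = (B² + B*B) + (B - 3)/(4 - 3) = (B² + B²) + (-3 + B)/1 = 2*B² + 1*(-3 + B) = 2*B² + (-3 + B) = -3 + B + 2*B²)
445*(S(2) - 202) = 445*((-3 + 2 + 2*2²) - 202) = 445*((-3 + 2 + 2*4) - 202) = 445*((-3 + 2 + 8) - 202) = 445*(7 - 202) = 445*(-195) = -86775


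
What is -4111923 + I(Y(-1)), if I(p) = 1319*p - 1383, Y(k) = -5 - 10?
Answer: -4133091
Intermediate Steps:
Y(k) = -15
I(p) = -1383 + 1319*p
-4111923 + I(Y(-1)) = -4111923 + (-1383 + 1319*(-15)) = -4111923 + (-1383 - 19785) = -4111923 - 21168 = -4133091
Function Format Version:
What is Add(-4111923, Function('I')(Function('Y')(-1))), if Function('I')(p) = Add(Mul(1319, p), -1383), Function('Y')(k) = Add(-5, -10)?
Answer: -4133091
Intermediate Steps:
Function('Y')(k) = -15
Function('I')(p) = Add(-1383, Mul(1319, p))
Add(-4111923, Function('I')(Function('Y')(-1))) = Add(-4111923, Add(-1383, Mul(1319, -15))) = Add(-4111923, Add(-1383, -19785)) = Add(-4111923, -21168) = -4133091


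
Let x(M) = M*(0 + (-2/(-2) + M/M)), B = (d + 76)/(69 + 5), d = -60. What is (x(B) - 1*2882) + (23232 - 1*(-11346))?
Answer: 1172768/37 ≈ 31696.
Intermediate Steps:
B = 8/37 (B = (-60 + 76)/(69 + 5) = 16/74 = 16*(1/74) = 8/37 ≈ 0.21622)
x(M) = 2*M (x(M) = M*(0 + (-2*(-½) + 1)) = M*(0 + (1 + 1)) = M*(0 + 2) = M*2 = 2*M)
(x(B) - 1*2882) + (23232 - 1*(-11346)) = (2*(8/37) - 1*2882) + (23232 - 1*(-11346)) = (16/37 - 2882) + (23232 + 11346) = -106618/37 + 34578 = 1172768/37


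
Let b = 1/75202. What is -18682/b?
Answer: -1404923764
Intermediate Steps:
b = 1/75202 ≈ 1.3298e-5
-18682/b = -18682/1/75202 = -18682*75202 = -1404923764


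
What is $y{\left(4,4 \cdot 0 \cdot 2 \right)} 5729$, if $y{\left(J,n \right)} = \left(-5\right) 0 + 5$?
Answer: $28645$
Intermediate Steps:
$y{\left(J,n \right)} = 5$ ($y{\left(J,n \right)} = 0 + 5 = 5$)
$y{\left(4,4 \cdot 0 \cdot 2 \right)} 5729 = 5 \cdot 5729 = 28645$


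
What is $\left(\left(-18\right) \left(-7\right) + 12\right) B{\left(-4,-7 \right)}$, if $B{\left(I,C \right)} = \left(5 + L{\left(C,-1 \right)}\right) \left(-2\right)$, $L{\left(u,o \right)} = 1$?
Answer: $-1656$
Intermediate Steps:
$B{\left(I,C \right)} = -12$ ($B{\left(I,C \right)} = \left(5 + 1\right) \left(-2\right) = 6 \left(-2\right) = -12$)
$\left(\left(-18\right) \left(-7\right) + 12\right) B{\left(-4,-7 \right)} = \left(\left(-18\right) \left(-7\right) + 12\right) \left(-12\right) = \left(126 + 12\right) \left(-12\right) = 138 \left(-12\right) = -1656$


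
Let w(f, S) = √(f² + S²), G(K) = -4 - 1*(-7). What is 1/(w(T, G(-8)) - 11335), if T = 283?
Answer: -11335/128402127 - √80098/128402127 ≈ -9.0481e-5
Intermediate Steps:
G(K) = 3 (G(K) = -4 + 7 = 3)
w(f, S) = √(S² + f²)
1/(w(T, G(-8)) - 11335) = 1/(√(3² + 283²) - 11335) = 1/(√(9 + 80089) - 11335) = 1/(√80098 - 11335) = 1/(-11335 + √80098)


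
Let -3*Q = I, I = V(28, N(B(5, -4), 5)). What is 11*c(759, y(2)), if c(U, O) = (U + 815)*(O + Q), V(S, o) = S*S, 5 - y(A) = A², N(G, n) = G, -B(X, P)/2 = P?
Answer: -13522234/3 ≈ -4.5074e+6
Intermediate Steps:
B(X, P) = -2*P
y(A) = 5 - A²
V(S, o) = S²
I = 784 (I = 28² = 784)
Q = -784/3 (Q = -⅓*784 = -784/3 ≈ -261.33)
c(U, O) = (815 + U)*(-784/3 + O) (c(U, O) = (U + 815)*(O - 784/3) = (815 + U)*(-784/3 + O))
11*c(759, y(2)) = 11*(-638960/3 + 815*(5 - 1*2²) - 784/3*759 + (5 - 1*2²)*759) = 11*(-638960/3 + 815*(5 - 1*4) - 198352 + (5 - 1*4)*759) = 11*(-638960/3 + 815*(5 - 4) - 198352 + (5 - 4)*759) = 11*(-638960/3 + 815*1 - 198352 + 1*759) = 11*(-638960/3 + 815 - 198352 + 759) = 11*(-1229294/3) = -13522234/3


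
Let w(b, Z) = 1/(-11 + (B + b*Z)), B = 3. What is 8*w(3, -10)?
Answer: -4/19 ≈ -0.21053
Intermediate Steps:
w(b, Z) = 1/(-8 + Z*b) (w(b, Z) = 1/(-11 + (3 + b*Z)) = 1/(-11 + (3 + Z*b)) = 1/(-8 + Z*b))
8*w(3, -10) = 8/(-8 - 10*3) = 8/(-8 - 30) = 8/(-38) = 8*(-1/38) = -4/19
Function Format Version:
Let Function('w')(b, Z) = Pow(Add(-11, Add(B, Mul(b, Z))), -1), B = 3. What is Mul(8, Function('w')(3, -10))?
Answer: Rational(-4, 19) ≈ -0.21053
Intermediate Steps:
Function('w')(b, Z) = Pow(Add(-8, Mul(Z, b)), -1) (Function('w')(b, Z) = Pow(Add(-11, Add(3, Mul(b, Z))), -1) = Pow(Add(-11, Add(3, Mul(Z, b))), -1) = Pow(Add(-8, Mul(Z, b)), -1))
Mul(8, Function('w')(3, -10)) = Mul(8, Pow(Add(-8, Mul(-10, 3)), -1)) = Mul(8, Pow(Add(-8, -30), -1)) = Mul(8, Pow(-38, -1)) = Mul(8, Rational(-1, 38)) = Rational(-4, 19)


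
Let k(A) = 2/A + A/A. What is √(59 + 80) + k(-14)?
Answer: 6/7 + √139 ≈ 12.647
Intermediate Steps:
k(A) = 1 + 2/A (k(A) = 2/A + 1 = 1 + 2/A)
√(59 + 80) + k(-14) = √(59 + 80) + (2 - 14)/(-14) = √139 - 1/14*(-12) = √139 + 6/7 = 6/7 + √139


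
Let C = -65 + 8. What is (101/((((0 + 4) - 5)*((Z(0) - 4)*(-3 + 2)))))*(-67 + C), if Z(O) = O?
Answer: 3131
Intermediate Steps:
C = -57
(101/((((0 + 4) - 5)*((Z(0) - 4)*(-3 + 2)))))*(-67 + C) = (101/((((0 + 4) - 5)*((0 - 4)*(-3 + 2)))))*(-67 - 57) = (101/(((4 - 5)*(-4*(-1)))))*(-124) = (101/((-1*4)))*(-124) = (101/(-4))*(-124) = (101*(-¼))*(-124) = -101/4*(-124) = 3131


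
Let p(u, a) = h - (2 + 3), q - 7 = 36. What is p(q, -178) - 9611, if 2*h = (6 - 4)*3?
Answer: -9613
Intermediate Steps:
h = 3 (h = ((6 - 4)*3)/2 = (2*3)/2 = (1/2)*6 = 3)
q = 43 (q = 7 + 36 = 43)
p(u, a) = -2 (p(u, a) = 3 - (2 + 3) = 3 - 5 = -2)
p(q, -178) - 9611 = -2 - 9611 = -9613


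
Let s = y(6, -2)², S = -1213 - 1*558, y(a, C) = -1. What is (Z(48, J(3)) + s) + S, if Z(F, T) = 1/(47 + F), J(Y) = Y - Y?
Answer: -168149/95 ≈ -1770.0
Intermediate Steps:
J(Y) = 0
S = -1771 (S = -1213 - 558 = -1771)
s = 1 (s = (-1)² = 1)
(Z(48, J(3)) + s) + S = (1/(47 + 48) + 1) - 1771 = (1/95 + 1) - 1771 = 96/95 - 1771 = -168149/95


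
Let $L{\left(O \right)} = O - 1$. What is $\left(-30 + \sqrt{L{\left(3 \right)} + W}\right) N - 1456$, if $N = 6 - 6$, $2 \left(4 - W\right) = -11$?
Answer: $-1456$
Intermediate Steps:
$W = \frac{19}{2}$ ($W = 4 - - \frac{11}{2} = 4 + \frac{11}{2} = \frac{19}{2} \approx 9.5$)
$N = 0$
$L{\left(O \right)} = -1 + O$
$\left(-30 + \sqrt{L{\left(3 \right)} + W}\right) N - 1456 = \left(-30 + \sqrt{\left(-1 + 3\right) + \frac{19}{2}}\right) 0 - 1456 = \left(-30 + \sqrt{2 + \frac{19}{2}}\right) 0 - 1456 = \left(-30 + \sqrt{\frac{23}{2}}\right) 0 - 1456 = \left(-30 + \frac{\sqrt{46}}{2}\right) 0 - 1456 = 0 - 1456 = -1456$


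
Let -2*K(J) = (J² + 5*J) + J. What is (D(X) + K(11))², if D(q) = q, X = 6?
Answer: 30625/4 ≈ 7656.3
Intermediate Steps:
K(J) = -3*J - J²/2 (K(J) = -((J² + 5*J) + J)/2 = -(J² + 6*J)/2 = -3*J - J²/2)
(D(X) + K(11))² = (6 - ½*11*(6 + 11))² = (6 - ½*11*17)² = (6 - 187/2)² = (-175/2)² = 30625/4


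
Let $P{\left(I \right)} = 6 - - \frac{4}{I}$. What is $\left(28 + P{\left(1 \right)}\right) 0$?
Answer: $0$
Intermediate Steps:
$P{\left(I \right)} = 6 + \frac{4}{I}$
$\left(28 + P{\left(1 \right)}\right) 0 = \left(28 + \left(6 + \frac{4}{1}\right)\right) 0 = \left(28 + \left(6 + 4 \cdot 1\right)\right) 0 = \left(28 + \left(6 + 4\right)\right) 0 = \left(28 + 10\right) 0 = 38 \cdot 0 = 0$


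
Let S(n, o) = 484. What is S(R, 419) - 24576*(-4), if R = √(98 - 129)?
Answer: 98788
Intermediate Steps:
R = I*√31 (R = √(-31) = I*√31 ≈ 5.5678*I)
S(R, 419) - 24576*(-4) = 484 - 24576*(-4) = 484 - 1*(-98304) = 484 + 98304 = 98788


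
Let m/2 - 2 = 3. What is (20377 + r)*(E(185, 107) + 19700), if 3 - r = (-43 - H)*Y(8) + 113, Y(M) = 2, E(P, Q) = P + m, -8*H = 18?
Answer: 809666815/2 ≈ 4.0483e+8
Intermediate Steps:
m = 10 (m = 4 + 2*3 = 4 + 6 = 10)
H = -9/4 (H = -1/8*18 = -9/4 ≈ -2.2500)
E(P, Q) = 10 + P (E(P, Q) = P + 10 = 10 + P)
r = -57/2 (r = 3 - ((-43 - 1*(-9/4))*2 + 113) = 3 - ((-43 + 9/4)*2 + 113) = 3 - (-163/4*2 + 113) = 3 - (-163/2 + 113) = 3 - 1*63/2 = 3 - 63/2 = -57/2 ≈ -28.500)
(20377 + r)*(E(185, 107) + 19700) = (20377 - 57/2)*((10 + 185) + 19700) = 40697*(195 + 19700)/2 = (40697/2)*19895 = 809666815/2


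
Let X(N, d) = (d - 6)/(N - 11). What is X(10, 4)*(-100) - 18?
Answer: -218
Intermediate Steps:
X(N, d) = (-6 + d)/(-11 + N)
X(10, 4)*(-100) - 18 = ((-6 + 4)/(-11 + 10))*(-100) - 18 = (-2/(-1))*(-100) - 18 = -1*(-2)*(-100) - 18 = 2*(-100) - 18 = -200 - 18 = -218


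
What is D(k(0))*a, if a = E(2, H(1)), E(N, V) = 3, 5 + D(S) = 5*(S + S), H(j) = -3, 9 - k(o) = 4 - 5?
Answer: 285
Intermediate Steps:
k(o) = 10 (k(o) = 9 - (4 - 5) = 9 - 1*(-1) = 9 + 1 = 10)
D(S) = -5 + 10*S (D(S) = -5 + 5*(S + S) = -5 + 5*(2*S) = -5 + 10*S)
a = 3
D(k(0))*a = (-5 + 10*10)*3 = (-5 + 100)*3 = 95*3 = 285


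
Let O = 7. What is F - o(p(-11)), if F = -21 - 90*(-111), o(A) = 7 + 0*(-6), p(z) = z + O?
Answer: 9962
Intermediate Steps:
p(z) = 7 + z (p(z) = z + 7 = 7 + z)
o(A) = 7 (o(A) = 7 + 0 = 7)
F = 9969 (F = -21 + 9990 = 9969)
F - o(p(-11)) = 9969 - 1*7 = 9969 - 7 = 9962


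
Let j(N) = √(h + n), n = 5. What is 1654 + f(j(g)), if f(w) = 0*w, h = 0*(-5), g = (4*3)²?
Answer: 1654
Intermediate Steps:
g = 144 (g = 12² = 144)
h = 0
j(N) = √5 (j(N) = √(0 + 5) = √5)
f(w) = 0
1654 + f(j(g)) = 1654 + 0 = 1654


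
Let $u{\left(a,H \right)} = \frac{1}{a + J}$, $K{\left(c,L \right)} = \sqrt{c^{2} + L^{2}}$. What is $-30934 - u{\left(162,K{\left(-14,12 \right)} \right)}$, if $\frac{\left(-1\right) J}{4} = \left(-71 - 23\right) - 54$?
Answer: $- \frac{23324237}{754} \approx -30934.0$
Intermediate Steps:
$K{\left(c,L \right)} = \sqrt{L^{2} + c^{2}}$
$J = 592$ ($J = - 4 \left(\left(-71 - 23\right) - 54\right) = - 4 \left(-94 - 54\right) = \left(-4\right) \left(-148\right) = 592$)
$u{\left(a,H \right)} = \frac{1}{592 + a}$ ($u{\left(a,H \right)} = \frac{1}{a + 592} = \frac{1}{592 + a}$)
$-30934 - u{\left(162,K{\left(-14,12 \right)} \right)} = -30934 - \frac{1}{592 + 162} = -30934 - \frac{1}{754} = - \frac{23324237}{754}$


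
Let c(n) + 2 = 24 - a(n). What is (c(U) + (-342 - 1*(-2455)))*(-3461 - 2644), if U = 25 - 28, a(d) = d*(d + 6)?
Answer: -13089120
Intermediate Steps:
a(d) = d*(6 + d)
U = -3
c(n) = 22 - n*(6 + n) (c(n) = -2 + (24 - n*(6 + n)) = 22 - n*(6 + n))
(c(U) + (-342 - 1*(-2455)))*(-3461 - 2644) = ((22 - 1*(-3)*(6 - 3)) + (-342 - 1*(-2455)))*(-3461 - 2644) = ((22 - 1*(-3)*3) + (-342 + 2455))*(-6105) = ((22 + 9) + 2113)*(-6105) = (31 + 2113)*(-6105) = 2144*(-6105) = -13089120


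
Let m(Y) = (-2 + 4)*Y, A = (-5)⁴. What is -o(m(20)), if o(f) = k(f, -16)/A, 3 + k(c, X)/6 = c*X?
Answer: 3858/625 ≈ 6.1728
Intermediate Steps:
k(c, X) = -18 + 6*X*c (k(c, X) = -18 + 6*(c*X) = -18 + 6*(X*c) = -18 + 6*X*c)
A = 625
m(Y) = 2*Y
o(f) = -18/625 - 96*f/625 (o(f) = (-18 + 6*(-16)*f)/625 = (-18 - 96*f)*(1/625) = -18/625 - 96*f/625)
-o(m(20)) = -(-18/625 - 192*20/625) = -(-18/625 - 96/625*40) = -(-18/625 - 768/125) = -1*(-3858/625) = 3858/625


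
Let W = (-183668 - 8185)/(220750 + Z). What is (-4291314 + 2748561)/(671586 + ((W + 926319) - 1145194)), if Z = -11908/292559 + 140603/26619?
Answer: -2652238789791120370575/778281014374327057112 ≈ -3.4078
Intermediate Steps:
Z = 40817694025/7787628021 (Z = -11908*1/292559 + 140603*(1/26619) = -11908/292559 + 140603/26619 = 40817694025/7787628021 ≈ 5.2413)
W = -1494079798712913/1719159703329775 (W = (-183668 - 8185)/(220750 + 40817694025/7787628021) = -191853/1719159703329775/7787628021 = -191853*7787628021/1719159703329775 = -1494079798712913/1719159703329775 ≈ -0.86908)
(-4291314 + 2748561)/(671586 + ((W + 926319) - 1145194)) = (-4291314 + 2748561)/(671586 + ((-1494079798712913/1719159703329775 + 926319) - 1145194)) = -1542753/(671586 + (1592488803148935135312/1719159703329775 - 1145194)) = -1542753/(671586 - 376282574146103216038/1719159703329775) = -1542753/778281014374327057112/1719159703329775 = -1542753*1719159703329775/778281014374327057112 = -2652238789791120370575/778281014374327057112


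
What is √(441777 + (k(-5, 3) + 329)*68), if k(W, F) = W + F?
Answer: 3*√51557 ≈ 681.18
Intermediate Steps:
k(W, F) = F + W
√(441777 + (k(-5, 3) + 329)*68) = √(441777 + ((3 - 5) + 329)*68) = √(441777 + (-2 + 329)*68) = √(441777 + 327*68) = √(441777 + 22236) = √464013 = 3*√51557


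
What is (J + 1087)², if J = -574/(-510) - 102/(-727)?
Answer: 40702317642407716/34367598225 ≈ 1.1843e+6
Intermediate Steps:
J = 234659/185385 (J = -574*(-1/510) - 102*(-1/727) = 287/255 + 102/727 = 234659/185385 ≈ 1.2658)
(J + 1087)² = (234659/185385 + 1087)² = (201748154/185385)² = 40702317642407716/34367598225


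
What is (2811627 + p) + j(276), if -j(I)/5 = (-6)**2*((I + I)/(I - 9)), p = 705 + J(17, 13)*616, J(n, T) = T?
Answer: 250977140/89 ≈ 2.8200e+6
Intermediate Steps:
p = 8713 (p = 705 + 13*616 = 705 + 8008 = 8713)
j(I) = -360*I/(-9 + I) (j(I) = -5*(-6)**2*(I + I)/(I - 9) = -180*(2*I)/(-9 + I) = -180*2*I/(-9 + I) = -360*I/(-9 + I))
(2811627 + p) + j(276) = (2811627 + 8713) - 360*276/(-9 + 276) = 2820340 - 360*276/267 = 2820340 - 360*276*1/267 = 2820340 - 33120/89 = 250977140/89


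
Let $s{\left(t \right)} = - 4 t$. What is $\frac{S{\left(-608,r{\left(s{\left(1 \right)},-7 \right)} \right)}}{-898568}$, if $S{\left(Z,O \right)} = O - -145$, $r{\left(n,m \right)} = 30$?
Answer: $- \frac{175}{898568} \approx -0.00019475$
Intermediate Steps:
$S{\left(Z,O \right)} = 145 + O$ ($S{\left(Z,O \right)} = O + 145 = 145 + O$)
$\frac{S{\left(-608,r{\left(s{\left(1 \right)},-7 \right)} \right)}}{-898568} = \frac{145 + 30}{-898568} = 175 \left(- \frac{1}{898568}\right) = - \frac{175}{898568}$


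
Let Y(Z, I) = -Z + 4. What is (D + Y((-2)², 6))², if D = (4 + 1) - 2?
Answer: 9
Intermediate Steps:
Y(Z, I) = 4 - Z
D = 3 (D = 5 - 2 = 3)
(D + Y((-2)², 6))² = (3 + (4 - 1*(-2)²))² = (3 + (4 - 1*4))² = (3 + (4 - 4))² = (3 + 0)² = 3² = 9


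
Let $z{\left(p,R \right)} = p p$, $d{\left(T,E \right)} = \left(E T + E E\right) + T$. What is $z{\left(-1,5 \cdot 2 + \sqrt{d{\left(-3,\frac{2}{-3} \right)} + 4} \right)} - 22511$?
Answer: $-22510$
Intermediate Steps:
$d{\left(T,E \right)} = T + E^{2} + E T$ ($d{\left(T,E \right)} = \left(E T + E^{2}\right) + T = \left(E^{2} + E T\right) + T = T + E^{2} + E T$)
$z{\left(p,R \right)} = p^{2}$
$z{\left(-1,5 \cdot 2 + \sqrt{d{\left(-3,\frac{2}{-3} \right)} + 4} \right)} - 22511 = \left(-1\right)^{2} - 22511 = 1 - 22511 = -22510$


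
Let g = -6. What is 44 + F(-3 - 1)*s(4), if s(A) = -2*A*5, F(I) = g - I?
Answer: 124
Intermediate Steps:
F(I) = -6 - I
s(A) = -10*A
44 + F(-3 - 1)*s(4) = 44 + (-6 - (-3 - 1))*(-10*4) = 44 + (-6 - 1*(-4))*(-40) = 44 + (-6 + 4)*(-40) = 44 - 2*(-40) = 44 + 80 = 124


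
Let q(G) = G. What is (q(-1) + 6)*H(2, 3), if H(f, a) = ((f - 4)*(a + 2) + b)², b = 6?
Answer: 80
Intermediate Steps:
H(f, a) = (6 + (-4 + f)*(2 + a))² (H(f, a) = ((f - 4)*(a + 2) + 6)² = ((-4 + f)*(2 + a) + 6)² = (6 + (-4 + f)*(2 + a))²)
(q(-1) + 6)*H(2, 3) = (-1 + 6)*(-2 - 4*3 + 2*2 + 3*2)² = 5*(-2 - 12 + 4 + 6)² = 5*(-4)² = 5*16 = 80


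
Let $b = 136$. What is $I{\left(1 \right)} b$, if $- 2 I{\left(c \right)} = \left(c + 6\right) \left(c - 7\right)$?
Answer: $2856$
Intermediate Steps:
$I{\left(c \right)} = - \frac{\left(-7 + c\right) \left(6 + c\right)}{2}$ ($I{\left(c \right)} = - \frac{\left(c + 6\right) \left(c - 7\right)}{2} = - \frac{\left(6 + c\right) \left(-7 + c\right)}{2} = - \frac{\left(-7 + c\right) \left(6 + c\right)}{2}$)
$I{\left(1 \right)} b = \left(21 + \frac{1}{2} \cdot 1 - \frac{1^{2}}{2}\right) 136 = \left(21 + \frac{1}{2} - \frac{1}{2}\right) 136 = 21 \cdot 136 = 2856$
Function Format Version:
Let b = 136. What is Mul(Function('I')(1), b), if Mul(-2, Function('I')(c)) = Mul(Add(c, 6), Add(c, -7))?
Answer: 2856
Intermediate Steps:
Function('I')(c) = Mul(Rational(-1, 2), Add(-7, c), Add(6, c)) (Function('I')(c) = Mul(Rational(-1, 2), Mul(Add(c, 6), Add(c, -7))) = Mul(Rational(-1, 2), Mul(Add(6, c), Add(-7, c))) = Mul(Rational(-1, 2), Mul(Add(-7, c), Add(6, c))) = Mul(Rational(-1, 2), Add(-7, c), Add(6, c)))
Mul(Function('I')(1), b) = Mul(Add(21, Mul(Rational(1, 2), 1), Mul(Rational(-1, 2), Pow(1, 2))), 136) = Mul(Add(21, Rational(1, 2), Mul(Rational(-1, 2), 1)), 136) = Mul(Add(21, Rational(1, 2), Rational(-1, 2)), 136) = Mul(21, 136) = 2856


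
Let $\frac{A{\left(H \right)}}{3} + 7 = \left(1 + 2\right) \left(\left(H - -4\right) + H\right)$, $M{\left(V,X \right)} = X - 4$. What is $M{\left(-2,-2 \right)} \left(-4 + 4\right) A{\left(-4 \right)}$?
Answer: $0$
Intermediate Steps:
$M{\left(V,X \right)} = -4 + X$ ($M{\left(V,X \right)} = X - 4 = -4 + X$)
$A{\left(H \right)} = 15 + 18 H$ ($A{\left(H \right)} = -21 + 3 \left(1 + 2\right) \left(\left(H - -4\right) + H\right) = -21 + 3 \cdot 3 \left(\left(H + 4\right) + H\right) = -21 + 3 \cdot 3 \left(\left(4 + H\right) + H\right) = -21 + 3 \cdot 3 \left(4 + 2 H\right) = -21 + 3 \left(12 + 6 H\right) = -21 + \left(36 + 18 H\right) = 15 + 18 H$)
$M{\left(-2,-2 \right)} \left(-4 + 4\right) A{\left(-4 \right)} = \left(-4 - 2\right) \left(-4 + 4\right) \left(15 + 18 \left(-4\right)\right) = \left(-6\right) 0 \left(15 - 72\right) = 0 \left(-57\right) = 0$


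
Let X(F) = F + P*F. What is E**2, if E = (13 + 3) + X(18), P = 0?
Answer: 1156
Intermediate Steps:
X(F) = F (X(F) = F + 0*F = F + 0 = F)
E = 34 (E = (13 + 3) + 18 = 16 + 18 = 34)
E**2 = 34**2 = 1156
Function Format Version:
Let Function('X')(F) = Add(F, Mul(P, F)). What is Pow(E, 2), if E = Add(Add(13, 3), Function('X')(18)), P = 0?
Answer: 1156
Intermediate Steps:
Function('X')(F) = F (Function('X')(F) = Add(F, Mul(0, F)) = Add(F, 0) = F)
E = 34 (E = Add(Add(13, 3), 18) = Add(16, 18) = 34)
Pow(E, 2) = Pow(34, 2) = 1156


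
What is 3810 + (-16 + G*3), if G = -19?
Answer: 3737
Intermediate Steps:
3810 + (-16 + G*3) = 3810 + (-16 - 19*3) = 3810 + (-16 - 57) = 3810 - 73 = 3737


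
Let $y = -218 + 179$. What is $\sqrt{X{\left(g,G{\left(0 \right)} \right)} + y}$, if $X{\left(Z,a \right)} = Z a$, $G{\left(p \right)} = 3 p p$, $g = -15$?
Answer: $i \sqrt{39} \approx 6.245 i$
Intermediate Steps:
$G{\left(p \right)} = 3 p^{2}$
$y = -39$
$\sqrt{X{\left(g,G{\left(0 \right)} \right)} + y} = \sqrt{- 15 \cdot 3 \cdot 0^{2} - 39} = \sqrt{- 15 \cdot 3 \cdot 0 - 39} = \sqrt{\left(-15\right) 0 - 39} = \sqrt{0 - 39} = \sqrt{-39} = i \sqrt{39}$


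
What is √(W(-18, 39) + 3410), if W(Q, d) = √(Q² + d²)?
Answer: √(3410 + 3*√205) ≈ 58.762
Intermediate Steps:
√(W(-18, 39) + 3410) = √(√((-18)² + 39²) + 3410) = √(√(324 + 1521) + 3410) = √(√1845 + 3410) = √(3*√205 + 3410) = √(3410 + 3*√205)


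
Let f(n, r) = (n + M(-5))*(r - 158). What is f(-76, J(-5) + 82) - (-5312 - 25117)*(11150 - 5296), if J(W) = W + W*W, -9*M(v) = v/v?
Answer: 1603220654/9 ≈ 1.7814e+8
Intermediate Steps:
M(v) = -⅑ (M(v) = -v/(9*v) = -⅑*1 = -⅑)
J(W) = W + W²
f(n, r) = (-158 + r)*(-⅑ + n) (f(n, r) = (n - ⅑)*(r - 158) = (-⅑ + n)*(-158 + r) = (-158 + r)*(-⅑ + n))
f(-76, J(-5) + 82) - (-5312 - 25117)*(11150 - 5296) = (158/9 - 158*(-76) - (-5*(1 - 5) + 82)/9 - 76*(-5*(1 - 5) + 82)) - (-5312 - 25117)*(11150 - 5296) = (158/9 + 12008 - (-5*(-4) + 82)/9 - 76*(-5*(-4) + 82)) - (-30429)*5854 = (158/9 + 12008 - (20 + 82)/9 - 76*(20 + 82)) - 1*(-178131366) = (158/9 + 12008 - ⅑*102 - 76*102) + 178131366 = (158/9 + 12008 - 34/3 - 7752) + 178131366 = 38360/9 + 178131366 = 1603220654/9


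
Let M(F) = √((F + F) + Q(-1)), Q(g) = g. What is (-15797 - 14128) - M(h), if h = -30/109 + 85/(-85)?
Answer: -29925 - 3*I*√4687/109 ≈ -29925.0 - 1.8843*I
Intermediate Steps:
h = -139/109 (h = -30*1/109 + 85*(-1/85) = -30/109 - 1 = -139/109 ≈ -1.2752)
M(F) = √(-1 + 2*F) (M(F) = √((F + F) - 1) = √(2*F - 1) = √(-1 + 2*F))
(-15797 - 14128) - M(h) = (-15797 - 14128) - √(-1 + 2*(-139/109)) = -29925 - √(-1 - 278/109) = -29925 - √(-387/109) = -29925 - 3*I*√4687/109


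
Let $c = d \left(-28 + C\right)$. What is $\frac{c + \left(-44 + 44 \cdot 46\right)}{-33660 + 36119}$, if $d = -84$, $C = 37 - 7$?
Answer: $\frac{1812}{2459} \approx 0.73689$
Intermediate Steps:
$C = 30$ ($C = 37 - 7 = 30$)
$c = -168$ ($c = - 84 \left(-28 + 30\right) = \left(-84\right) 2 = -168$)
$\frac{c + \left(-44 + 44 \cdot 46\right)}{-33660 + 36119} = \frac{-168 + \left(-44 + 44 \cdot 46\right)}{-33660 + 36119} = \frac{-168 + \left(-44 + 2024\right)}{2459} = \left(-168 + 1980\right) \frac{1}{2459} = 1812 \cdot \frac{1}{2459} = \frac{1812}{2459}$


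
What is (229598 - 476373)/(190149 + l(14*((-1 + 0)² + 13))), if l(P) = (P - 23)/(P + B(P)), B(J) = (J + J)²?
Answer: -37968801500/29256325313 ≈ -1.2978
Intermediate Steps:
B(J) = 4*J² (B(J) = (2*J)² = 4*J²)
l(P) = (-23 + P)/(P + 4*P²) (l(P) = (P - 23)/(P + 4*P²) = (-23 + P)/(P + 4*P²))
(229598 - 476373)/(190149 + l(14*((-1 + 0)² + 13))) = (229598 - 476373)/(190149 + (-23 + 14*((-1 + 0)² + 13))/(((14*((-1 + 0)² + 13)))*(1 + 4*(14*((-1 + 0)² + 13))))) = -246775/(190149 + (-23 + 14*((-1)² + 13))/(((14*((-1)² + 13)))*(1 + 4*(14*((-1)² + 13))))) = -246775/(190149 + (-23 + 14*(1 + 13))/(((14*(1 + 13)))*(1 + 4*(14*(1 + 13))))) = -246775/(190149 + (-23 + 14*14)/(((14*14))*(1 + 4*(14*14)))) = -246775/(190149 + (-23 + 196)/(196*(1 + 4*196))) = -246775/(190149 + (1/196)*173/(1 + 784)) = -246775/(190149 + (1/196)*173/785) = -246775/(190149 + (1/196)*(1/785)*173) = -246775/(190149 + 173/153860) = -246775/29256325313/153860 = -246775*153860/29256325313 = -37968801500/29256325313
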